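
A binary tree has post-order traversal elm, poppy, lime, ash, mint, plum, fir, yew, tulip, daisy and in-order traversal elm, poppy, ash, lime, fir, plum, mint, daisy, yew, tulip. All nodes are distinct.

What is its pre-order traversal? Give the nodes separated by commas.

The last element of post-order is the root; it splits in-order into left and right subtrees.
Root daisy: left subtree has 7 nodes {elm, poppy, ash, lime, fir, plum, mint}, right has 2 {yew, tulip}.
  Root fir: left subtree has 4 nodes {elm, poppy, ash, lime}, right has 2 {plum, mint}.
    Root ash: left subtree has 2 nodes {elm, poppy}, right has 1 {lime}.
      Root poppy: left subtree has 1 node {elm}, right has 0 { }.
    Root plum: left subtree has 0 nodes { }, right has 1 {mint}.
  Root tulip: left subtree has 1 node {yew}, right has 0 { }.

daisy, fir, ash, poppy, elm, lime, plum, mint, tulip, yew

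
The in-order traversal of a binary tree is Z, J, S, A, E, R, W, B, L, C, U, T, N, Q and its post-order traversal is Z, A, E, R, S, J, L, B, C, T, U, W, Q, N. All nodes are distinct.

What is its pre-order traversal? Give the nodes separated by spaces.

N W J Z S R E A U C B L T Q

The last element of post-order is the root; it splits in-order into left and right subtrees.
Root N: left subtree has 12 nodes {Z, J, S, A, E, R, W, B, L, C, U, T}, right has 1 {Q}.
  Root W: left subtree has 6 nodes {Z, J, S, A, E, R}, right has 5 {B, L, C, U, T}.
    Root J: left subtree has 1 node {Z}, right has 4 {S, A, E, R}.
      Root S: left subtree has 0 nodes { }, right has 3 {A, E, R}.
        Root R: left subtree has 2 nodes {A, E}, right has 0 { }.
          Root E: left subtree has 1 node {A}, right has 0 { }.
    Root U: left subtree has 3 nodes {B, L, C}, right has 1 {T}.
      Root C: left subtree has 2 nodes {B, L}, right has 0 { }.
        Root B: left subtree has 0 nodes { }, right has 1 {L}.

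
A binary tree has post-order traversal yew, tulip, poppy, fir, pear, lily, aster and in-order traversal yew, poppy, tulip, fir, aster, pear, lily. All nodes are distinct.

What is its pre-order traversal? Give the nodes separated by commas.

aster, fir, poppy, yew, tulip, lily, pear

The last element of post-order is the root; it splits in-order into left and right subtrees.
Root aster: left subtree has 4 nodes {yew, poppy, tulip, fir}, right has 2 {pear, lily}.
  Root fir: left subtree has 3 nodes {yew, poppy, tulip}, right has 0 { }.
    Root poppy: left subtree has 1 node {yew}, right has 1 {tulip}.
  Root lily: left subtree has 1 node {pear}, right has 0 { }.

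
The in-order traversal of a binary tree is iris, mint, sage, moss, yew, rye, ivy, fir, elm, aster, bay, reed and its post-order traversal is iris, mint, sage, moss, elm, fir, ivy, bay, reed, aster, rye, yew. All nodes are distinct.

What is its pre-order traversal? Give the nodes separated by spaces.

yew moss sage mint iris rye aster ivy fir elm reed bay

The last element of post-order is the root; it splits in-order into left and right subtrees.
Root yew: left subtree has 4 nodes {iris, mint, sage, moss}, right has 7 {rye, ivy, fir, elm, aster, bay, reed}.
  Root moss: left subtree has 3 nodes {iris, mint, sage}, right has 0 { }.
    Root sage: left subtree has 2 nodes {iris, mint}, right has 0 { }.
      Root mint: left subtree has 1 node {iris}, right has 0 { }.
  Root rye: left subtree has 0 nodes { }, right has 6 {ivy, fir, elm, aster, bay, reed}.
    Root aster: left subtree has 3 nodes {ivy, fir, elm}, right has 2 {bay, reed}.
      Root ivy: left subtree has 0 nodes { }, right has 2 {fir, elm}.
        Root fir: left subtree has 0 nodes { }, right has 1 {elm}.
      Root reed: left subtree has 1 node {bay}, right has 0 { }.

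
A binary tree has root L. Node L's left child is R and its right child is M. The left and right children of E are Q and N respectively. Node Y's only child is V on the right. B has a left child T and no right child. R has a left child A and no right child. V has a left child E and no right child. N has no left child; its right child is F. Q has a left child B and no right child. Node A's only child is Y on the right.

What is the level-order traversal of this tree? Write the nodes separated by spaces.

L R M A Y V E Q N B F T

Level-order visits nodes level by level from the root, left to right within each level.
Level 0: L
Level 1: R, M
Level 2: A
Level 3: Y
Level 4: V
Level 5: E
Level 6: Q, N
Level 7: B, F
Level 8: T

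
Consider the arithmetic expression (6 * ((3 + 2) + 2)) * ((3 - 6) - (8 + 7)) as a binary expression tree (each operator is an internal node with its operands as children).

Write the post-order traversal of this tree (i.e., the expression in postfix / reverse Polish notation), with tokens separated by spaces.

6 3 2 + 2 + * 3 6 - 8 7 + - *

Post-order on an expression tree gives postfix notation: for each operator, emit left operand, right operand, then the operator.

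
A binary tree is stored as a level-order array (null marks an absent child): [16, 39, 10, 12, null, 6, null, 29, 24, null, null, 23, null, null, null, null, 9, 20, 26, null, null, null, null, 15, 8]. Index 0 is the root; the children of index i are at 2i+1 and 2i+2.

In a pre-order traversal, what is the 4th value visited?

29

Pre-order visits the node, then its left subtree, then its right subtree.
Visit 16.
At 16: go left to 39.
  Visit 39.
  At 39: go left to 12.
    Visit 12.
    At 12: go left to 29.
      Visit 29.
      At 29: no left child.
      At 29: go right to 9.
        9 is a leaf — visit 9.
    At 12: go right to 24.
      Visit 24.
      At 24: go left to 20.
        20 is a leaf — visit 20.
      At 24: go right to 26.
        26 is a leaf — visit 26.
  At 39: no right child.
At 16: go right to 10.
  Visit 10.
  At 10: go left to 6.
    Visit 6.
    At 6: go left to 23.
      Visit 23.
      At 23: go left to 15.
        15 is a leaf — visit 15.
      At 23: go right to 8.
        8 is a leaf — visit 8.
    At 6: no right child.
  At 10: no right child.
Full pre-order sequence: 16, 39, 12, 29, 9, 24, 20, 26, 10, 6, 23, 15, 8.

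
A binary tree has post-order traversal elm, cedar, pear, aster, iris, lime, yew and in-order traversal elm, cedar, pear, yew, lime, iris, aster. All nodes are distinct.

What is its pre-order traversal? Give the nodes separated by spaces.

yew pear cedar elm lime iris aster

The last element of post-order is the root; it splits in-order into left and right subtrees.
Root yew: left subtree has 3 nodes {elm, cedar, pear}, right has 3 {lime, iris, aster}.
  Root pear: left subtree has 2 nodes {elm, cedar}, right has 0 { }.
    Root cedar: left subtree has 1 node {elm}, right has 0 { }.
  Root lime: left subtree has 0 nodes { }, right has 2 {iris, aster}.
    Root iris: left subtree has 0 nodes { }, right has 1 {aster}.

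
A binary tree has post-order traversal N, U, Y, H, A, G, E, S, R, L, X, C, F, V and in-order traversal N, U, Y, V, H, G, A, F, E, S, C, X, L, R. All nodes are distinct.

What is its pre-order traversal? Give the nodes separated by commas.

V, Y, U, N, F, G, H, A, C, S, E, X, L, R

The last element of post-order is the root; it splits in-order into left and right subtrees.
Root V: left subtree has 3 nodes {N, U, Y}, right has 10 {H, G, A, F, E, S, C, X, L, R}.
  Root Y: left subtree has 2 nodes {N, U}, right has 0 { }.
    Root U: left subtree has 1 node {N}, right has 0 { }.
  Root F: left subtree has 3 nodes {H, G, A}, right has 6 {E, S, C, X, L, R}.
    Root G: left subtree has 1 node {H}, right has 1 {A}.
    Root C: left subtree has 2 nodes {E, S}, right has 3 {X, L, R}.
      Root S: left subtree has 1 node {E}, right has 0 { }.
      Root X: left subtree has 0 nodes { }, right has 2 {L, R}.
        Root L: left subtree has 0 nodes { }, right has 1 {R}.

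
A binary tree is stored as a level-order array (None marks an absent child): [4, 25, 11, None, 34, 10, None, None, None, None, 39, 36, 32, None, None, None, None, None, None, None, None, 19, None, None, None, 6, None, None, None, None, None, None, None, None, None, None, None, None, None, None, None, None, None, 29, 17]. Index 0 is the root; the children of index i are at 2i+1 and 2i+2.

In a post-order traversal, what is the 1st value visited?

29

Post-order visits the left subtree, then the right subtree, then the node.
At 4: go left to 25.
  At 25: no left child.
  At 25: go right to 34.
    At 34: no left child.
    At 34: go right to 39.
      At 39: go left to 19.
        At 19: go left to 29.
          29 is a leaf — visit 29.
        At 19: go right to 17.
          17 is a leaf — visit 17.
        Visit 19.
      At 39: no right child.
      Visit 39.
    Visit 34.
  Visit 25.
At 4: go right to 11.
  At 11: go left to 10.
    At 10: go left to 36.
      36 is a leaf — visit 36.
    At 10: go right to 32.
      At 32: go left to 6.
        6 is a leaf — visit 6.
      At 32: no right child.
      Visit 32.
    Visit 10.
  At 11: no right child.
  Visit 11.
Visit 4.
Full post-order sequence: 29, 17, 19, 39, 34, 25, 36, 6, 32, 10, 11, 4.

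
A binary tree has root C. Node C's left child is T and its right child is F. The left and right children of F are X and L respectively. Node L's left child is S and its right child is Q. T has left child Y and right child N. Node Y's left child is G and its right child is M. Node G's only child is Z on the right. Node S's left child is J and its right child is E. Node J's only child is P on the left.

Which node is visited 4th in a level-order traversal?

Y

Level-order visits nodes level by level from the root, left to right within each level.
Level 0: C
Level 1: T, F
Level 2: Y, N, X, L
Level 3: G, M, S, Q
Level 4: Z, J, E
Level 5: P
Full level-order sequence: C, T, F, Y, N, X, L, G, M, S, Q, Z, J, E, P.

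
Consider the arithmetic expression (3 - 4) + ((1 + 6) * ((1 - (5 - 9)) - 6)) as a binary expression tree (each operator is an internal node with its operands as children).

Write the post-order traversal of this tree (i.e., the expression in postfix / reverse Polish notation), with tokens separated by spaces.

3 4 - 1 6 + 1 5 9 - - 6 - * +

Post-order on an expression tree gives postfix notation: for each operator, emit left operand, right operand, then the operator.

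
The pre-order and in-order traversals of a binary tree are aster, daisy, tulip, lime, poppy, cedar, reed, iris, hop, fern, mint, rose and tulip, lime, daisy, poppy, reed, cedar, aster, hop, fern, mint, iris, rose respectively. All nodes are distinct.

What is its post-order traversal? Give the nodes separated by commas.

The first element of pre-order is the root; it splits in-order into left and right subtrees.
Root aster: left subtree has 6 nodes {tulip, lime, daisy, poppy, reed, cedar}, right has 5 {hop, fern, mint, iris, rose}.
  Root daisy: left subtree has 2 nodes {tulip, lime}, right has 3 {poppy, reed, cedar}.
    Root tulip: left subtree has 0 nodes { }, right has 1 {lime}.
    Root poppy: left subtree has 0 nodes { }, right has 2 {reed, cedar}.
      Root cedar: left subtree has 1 node {reed}, right has 0 { }.
  Root iris: left subtree has 3 nodes {hop, fern, mint}, right has 1 {rose}.
    Root hop: left subtree has 0 nodes { }, right has 2 {fern, mint}.
      Root fern: left subtree has 0 nodes { }, right has 1 {mint}.

lime, tulip, reed, cedar, poppy, daisy, mint, fern, hop, rose, iris, aster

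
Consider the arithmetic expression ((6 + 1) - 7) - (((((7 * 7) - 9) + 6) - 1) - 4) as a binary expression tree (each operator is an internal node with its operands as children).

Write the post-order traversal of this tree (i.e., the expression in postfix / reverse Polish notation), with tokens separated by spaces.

Post-order on an expression tree gives postfix notation: for each operator, emit left operand, right operand, then the operator.

6 1 + 7 - 7 7 * 9 - 6 + 1 - 4 - -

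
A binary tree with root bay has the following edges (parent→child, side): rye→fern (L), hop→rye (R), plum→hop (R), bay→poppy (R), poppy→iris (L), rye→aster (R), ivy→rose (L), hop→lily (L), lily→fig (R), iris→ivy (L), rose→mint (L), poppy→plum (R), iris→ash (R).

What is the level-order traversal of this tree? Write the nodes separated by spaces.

bay poppy iris plum ivy ash hop rose lily rye mint fig fern aster

Level-order visits nodes level by level from the root, left to right within each level.
Level 0: bay
Level 1: poppy
Level 2: iris, plum
Level 3: ivy, ash, hop
Level 4: rose, lily, rye
Level 5: mint, fig, fern, aster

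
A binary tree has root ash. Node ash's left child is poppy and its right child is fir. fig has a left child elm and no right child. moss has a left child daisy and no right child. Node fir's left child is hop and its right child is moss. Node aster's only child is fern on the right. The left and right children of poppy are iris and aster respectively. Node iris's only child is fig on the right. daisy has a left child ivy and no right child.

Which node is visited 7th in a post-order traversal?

hop

Post-order visits the left subtree, then the right subtree, then the node.
At ash: go left to poppy.
  At poppy: go left to iris.
    At iris: no left child.
    At iris: go right to fig.
      At fig: go left to elm.
        elm is a leaf — visit elm.
      At fig: no right child.
      Visit fig.
    Visit iris.
  At poppy: go right to aster.
    At aster: no left child.
    At aster: go right to fern.
      fern is a leaf — visit fern.
    Visit aster.
  Visit poppy.
At ash: go right to fir.
  At fir: go left to hop.
    hop is a leaf — visit hop.
  At fir: go right to moss.
    At moss: go left to daisy.
      At daisy: go left to ivy.
        ivy is a leaf — visit ivy.
      At daisy: no right child.
      Visit daisy.
    At moss: no right child.
    Visit moss.
  Visit fir.
Visit ash.
Full post-order sequence: elm, fig, iris, fern, aster, poppy, hop, ivy, daisy, moss, fir, ash.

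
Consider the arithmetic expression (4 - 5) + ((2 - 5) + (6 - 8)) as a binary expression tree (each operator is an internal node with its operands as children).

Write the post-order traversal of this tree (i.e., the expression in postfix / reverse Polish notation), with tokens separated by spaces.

4 5 - 2 5 - 6 8 - + +

Post-order on an expression tree gives postfix notation: for each operator, emit left operand, right operand, then the operator.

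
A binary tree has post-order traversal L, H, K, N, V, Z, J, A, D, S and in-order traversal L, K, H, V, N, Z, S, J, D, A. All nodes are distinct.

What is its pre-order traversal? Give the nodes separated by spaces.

S Z V K L H N D J A

The last element of post-order is the root; it splits in-order into left and right subtrees.
Root S: left subtree has 6 nodes {L, K, H, V, N, Z}, right has 3 {J, D, A}.
  Root Z: left subtree has 5 nodes {L, K, H, V, N}, right has 0 { }.
    Root V: left subtree has 3 nodes {L, K, H}, right has 1 {N}.
      Root K: left subtree has 1 node {L}, right has 1 {H}.
  Root D: left subtree has 1 node {J}, right has 1 {A}.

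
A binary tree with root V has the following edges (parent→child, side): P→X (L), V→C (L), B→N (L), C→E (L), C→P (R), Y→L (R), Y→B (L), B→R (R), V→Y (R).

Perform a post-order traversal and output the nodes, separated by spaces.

E X P C N R B L Y V

Post-order visits the left subtree, then the right subtree, then the node.
At V: go left to C.
  At C: go left to E.
    E is a leaf — visit E.
  At C: go right to P.
    At P: go left to X.
      X is a leaf — visit X.
    At P: no right child.
    Visit P.
  Visit C.
At V: go right to Y.
  At Y: go left to B.
    At B: go left to N.
      N is a leaf — visit N.
    At B: go right to R.
      R is a leaf — visit R.
    Visit B.
  At Y: go right to L.
    L is a leaf — visit L.
  Visit Y.
Visit V.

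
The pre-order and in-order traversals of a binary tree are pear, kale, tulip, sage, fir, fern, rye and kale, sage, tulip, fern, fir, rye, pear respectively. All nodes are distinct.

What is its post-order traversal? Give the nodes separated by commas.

sage, fern, rye, fir, tulip, kale, pear

The first element of pre-order is the root; it splits in-order into left and right subtrees.
Root pear: left subtree has 6 nodes {kale, sage, tulip, fern, fir, rye}, right has 0 { }.
  Root kale: left subtree has 0 nodes { }, right has 5 {sage, tulip, fern, fir, rye}.
    Root tulip: left subtree has 1 node {sage}, right has 3 {fern, fir, rye}.
      Root fir: left subtree has 1 node {fern}, right has 1 {rye}.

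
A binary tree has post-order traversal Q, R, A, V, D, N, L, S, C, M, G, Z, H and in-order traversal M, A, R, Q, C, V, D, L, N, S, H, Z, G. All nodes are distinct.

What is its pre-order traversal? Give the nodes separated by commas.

H, M, C, A, R, Q, S, L, D, V, N, Z, G

The last element of post-order is the root; it splits in-order into left and right subtrees.
Root H: left subtree has 10 nodes {M, A, R, Q, C, V, D, L, N, S}, right has 2 {Z, G}.
  Root M: left subtree has 0 nodes { }, right has 9 {A, R, Q, C, V, D, L, N, S}.
    Root C: left subtree has 3 nodes {A, R, Q}, right has 5 {V, D, L, N, S}.
      Root A: left subtree has 0 nodes { }, right has 2 {R, Q}.
        Root R: left subtree has 0 nodes { }, right has 1 {Q}.
      Root S: left subtree has 4 nodes {V, D, L, N}, right has 0 { }.
        Root L: left subtree has 2 nodes {V, D}, right has 1 {N}.
          Root D: left subtree has 1 node {V}, right has 0 { }.
  Root Z: left subtree has 0 nodes { }, right has 1 {G}.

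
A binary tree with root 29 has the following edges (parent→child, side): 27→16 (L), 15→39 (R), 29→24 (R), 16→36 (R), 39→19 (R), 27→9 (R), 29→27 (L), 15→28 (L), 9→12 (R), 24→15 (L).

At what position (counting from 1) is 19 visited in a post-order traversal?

Post-order visits the left subtree, then the right subtree, then the node.
At 29: go left to 27.
  At 27: go left to 16.
    At 16: no left child.
    At 16: go right to 36.
      36 is a leaf — visit 36.
    Visit 16.
  At 27: go right to 9.
    At 9: no left child.
    At 9: go right to 12.
      12 is a leaf — visit 12.
    Visit 9.
  Visit 27.
At 29: go right to 24.
  At 24: go left to 15.
    At 15: go left to 28.
      28 is a leaf — visit 28.
    At 15: go right to 39.
      At 39: no left child.
      At 39: go right to 19.
        19 is a leaf — visit 19.
      Visit 39.
    Visit 15.
  At 24: no right child.
  Visit 24.
Visit 29.
Full post-order sequence: 36, 16, 12, 9, 27, 28, 19, 39, 15, 24, 29.

7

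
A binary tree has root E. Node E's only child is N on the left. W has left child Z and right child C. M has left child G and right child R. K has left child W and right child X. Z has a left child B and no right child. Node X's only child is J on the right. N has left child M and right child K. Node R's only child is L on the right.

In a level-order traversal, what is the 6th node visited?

R

Level-order visits nodes level by level from the root, left to right within each level.
Level 0: E
Level 1: N
Level 2: M, K
Level 3: G, R, W, X
Level 4: L, Z, C, J
Level 5: B
Full level-order sequence: E, N, M, K, G, R, W, X, L, Z, C, J, B.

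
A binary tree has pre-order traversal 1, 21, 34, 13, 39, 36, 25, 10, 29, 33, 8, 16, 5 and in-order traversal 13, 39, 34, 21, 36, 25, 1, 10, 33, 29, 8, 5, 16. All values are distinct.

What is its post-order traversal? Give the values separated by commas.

The first element of pre-order is the root; it splits in-order into left and right subtrees.
Root 1: left subtree has 6 nodes {13, 39, 34, 21, 36, 25}, right has 6 {10, 33, 29, 8, 5, 16}.
  Root 21: left subtree has 3 nodes {13, 39, 34}, right has 2 {36, 25}.
    Root 34: left subtree has 2 nodes {13, 39}, right has 0 { }.
      Root 13: left subtree has 0 nodes { }, right has 1 {39}.
    Root 36: left subtree has 0 nodes { }, right has 1 {25}.
  Root 10: left subtree has 0 nodes { }, right has 5 {33, 29, 8, 5, 16}.
    Root 29: left subtree has 1 node {33}, right has 3 {8, 5, 16}.
      Root 8: left subtree has 0 nodes { }, right has 2 {5, 16}.
        Root 16: left subtree has 1 node {5}, right has 0 { }.

39, 13, 34, 25, 36, 21, 33, 5, 16, 8, 29, 10, 1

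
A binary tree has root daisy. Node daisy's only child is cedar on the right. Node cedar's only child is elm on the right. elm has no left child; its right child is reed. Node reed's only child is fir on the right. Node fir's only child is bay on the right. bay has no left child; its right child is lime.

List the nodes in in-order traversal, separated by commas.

In-order visits the left subtree, then the node, then the right subtree.
At daisy: no left child.
Visit daisy.
At daisy: go right to cedar.
  At cedar: no left child.
  Visit cedar.
  At cedar: go right to elm.
    At elm: no left child.
    Visit elm.
    At elm: go right to reed.
      At reed: no left child.
      Visit reed.
      At reed: go right to fir.
        At fir: no left child.
        Visit fir.
        At fir: go right to bay.
          At bay: no left child.
          Visit bay.
          At bay: go right to lime.
            lime is a leaf — visit lime.

daisy, cedar, elm, reed, fir, bay, lime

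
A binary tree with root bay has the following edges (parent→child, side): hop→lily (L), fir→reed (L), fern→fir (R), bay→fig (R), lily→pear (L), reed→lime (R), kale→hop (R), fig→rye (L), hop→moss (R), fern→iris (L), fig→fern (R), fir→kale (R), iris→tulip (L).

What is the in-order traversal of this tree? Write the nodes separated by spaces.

In-order visits the left subtree, then the node, then the right subtree.
At bay: no left child.
Visit bay.
At bay: go right to fig.
  At fig: go left to rye.
    rye is a leaf — visit rye.
  Visit fig.
  At fig: go right to fern.
    At fern: go left to iris.
      At iris: go left to tulip.
        tulip is a leaf — visit tulip.
      Visit iris.
      At iris: no right child.
    Visit fern.
    At fern: go right to fir.
      At fir: go left to reed.
        At reed: no left child.
        Visit reed.
        At reed: go right to lime.
          lime is a leaf — visit lime.
      Visit fir.
      At fir: go right to kale.
        At kale: no left child.
        Visit kale.
        At kale: go right to hop.
          At hop: go left to lily.
            At lily: go left to pear.
              pear is a leaf — visit pear.
            Visit lily.
            At lily: no right child.
          Visit hop.
          At hop: go right to moss.
            moss is a leaf — visit moss.

bay rye fig tulip iris fern reed lime fir kale pear lily hop moss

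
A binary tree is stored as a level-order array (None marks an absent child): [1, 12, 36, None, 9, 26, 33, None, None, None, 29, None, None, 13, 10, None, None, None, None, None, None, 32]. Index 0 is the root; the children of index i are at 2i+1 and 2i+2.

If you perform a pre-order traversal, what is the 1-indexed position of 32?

Pre-order visits the node, then its left subtree, then its right subtree.
Visit 1.
At 1: go left to 12.
  Visit 12.
  At 12: no left child.
  At 12: go right to 9.
    Visit 9.
    At 9: no left child.
    At 9: go right to 29.
      Visit 29.
      At 29: go left to 32.
        32 is a leaf — visit 32.
      At 29: no right child.
At 1: go right to 36.
  Visit 36.
  At 36: go left to 26.
    26 is a leaf — visit 26.
  At 36: go right to 33.
    Visit 33.
    At 33: go left to 13.
      13 is a leaf — visit 13.
    At 33: go right to 10.
      10 is a leaf — visit 10.
Full pre-order sequence: 1, 12, 9, 29, 32, 36, 26, 33, 13, 10.

5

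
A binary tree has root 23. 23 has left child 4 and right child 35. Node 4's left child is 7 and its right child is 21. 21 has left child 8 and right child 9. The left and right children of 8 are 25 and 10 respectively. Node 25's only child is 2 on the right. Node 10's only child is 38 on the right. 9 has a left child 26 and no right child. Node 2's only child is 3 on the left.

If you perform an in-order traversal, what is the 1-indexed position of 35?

13

In-order visits the left subtree, then the node, then the right subtree.
At 23: go left to 4.
  At 4: go left to 7.
    7 is a leaf — visit 7.
  Visit 4.
  At 4: go right to 21.
    At 21: go left to 8.
      At 8: go left to 25.
        At 25: no left child.
        Visit 25.
        At 25: go right to 2.
          At 2: go left to 3.
            3 is a leaf — visit 3.
          Visit 2.
          At 2: no right child.
      Visit 8.
      At 8: go right to 10.
        At 10: no left child.
        Visit 10.
        At 10: go right to 38.
          38 is a leaf — visit 38.
    Visit 21.
    At 21: go right to 9.
      At 9: go left to 26.
        26 is a leaf — visit 26.
      Visit 9.
      At 9: no right child.
Visit 23.
At 23: go right to 35.
  35 is a leaf — visit 35.
Full in-order sequence: 7, 4, 25, 3, 2, 8, 10, 38, 21, 26, 9, 23, 35.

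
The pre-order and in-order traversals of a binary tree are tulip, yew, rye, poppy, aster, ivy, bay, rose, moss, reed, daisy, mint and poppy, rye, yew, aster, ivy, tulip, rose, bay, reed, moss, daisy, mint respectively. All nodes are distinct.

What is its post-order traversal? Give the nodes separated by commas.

poppy, rye, ivy, aster, yew, rose, reed, mint, daisy, moss, bay, tulip

The first element of pre-order is the root; it splits in-order into left and right subtrees.
Root tulip: left subtree has 5 nodes {poppy, rye, yew, aster, ivy}, right has 6 {rose, bay, reed, moss, daisy, mint}.
  Root yew: left subtree has 2 nodes {poppy, rye}, right has 2 {aster, ivy}.
    Root rye: left subtree has 1 node {poppy}, right has 0 { }.
    Root aster: left subtree has 0 nodes { }, right has 1 {ivy}.
  Root bay: left subtree has 1 node {rose}, right has 4 {reed, moss, daisy, mint}.
    Root moss: left subtree has 1 node {reed}, right has 2 {daisy, mint}.
      Root daisy: left subtree has 0 nodes { }, right has 1 {mint}.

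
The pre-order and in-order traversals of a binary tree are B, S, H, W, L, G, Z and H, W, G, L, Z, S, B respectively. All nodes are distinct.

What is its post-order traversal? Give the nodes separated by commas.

G, Z, L, W, H, S, B

The first element of pre-order is the root; it splits in-order into left and right subtrees.
Root B: left subtree has 6 nodes {H, W, G, L, Z, S}, right has 0 { }.
  Root S: left subtree has 5 nodes {H, W, G, L, Z}, right has 0 { }.
    Root H: left subtree has 0 nodes { }, right has 4 {W, G, L, Z}.
      Root W: left subtree has 0 nodes { }, right has 3 {G, L, Z}.
        Root L: left subtree has 1 node {G}, right has 1 {Z}.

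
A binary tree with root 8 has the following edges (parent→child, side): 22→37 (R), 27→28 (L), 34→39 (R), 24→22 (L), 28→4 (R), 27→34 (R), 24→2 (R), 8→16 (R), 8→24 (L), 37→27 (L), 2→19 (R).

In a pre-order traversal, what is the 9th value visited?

Pre-order visits the node, then its left subtree, then its right subtree.
Visit 8.
At 8: go left to 24.
  Visit 24.
  At 24: go left to 22.
    Visit 22.
    At 22: no left child.
    At 22: go right to 37.
      Visit 37.
      At 37: go left to 27.
        Visit 27.
        At 27: go left to 28.
          Visit 28.
          At 28: no left child.
          At 28: go right to 4.
            4 is a leaf — visit 4.
        At 27: go right to 34.
          Visit 34.
          At 34: no left child.
          At 34: go right to 39.
            39 is a leaf — visit 39.
      At 37: no right child.
  At 24: go right to 2.
    Visit 2.
    At 2: no left child.
    At 2: go right to 19.
      19 is a leaf — visit 19.
At 8: go right to 16.
  16 is a leaf — visit 16.
Full pre-order sequence: 8, 24, 22, 37, 27, 28, 4, 34, 39, 2, 19, 16.

39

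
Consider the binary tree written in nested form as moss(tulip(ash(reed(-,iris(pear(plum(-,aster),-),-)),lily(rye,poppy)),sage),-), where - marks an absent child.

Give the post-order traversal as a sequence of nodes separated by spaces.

aster plum pear iris reed rye poppy lily ash sage tulip moss

Post-order visits the left subtree, then the right subtree, then the node.
At moss: go left to tulip.
  At tulip: go left to ash.
    At ash: go left to reed.
      At reed: no left child.
      At reed: go right to iris.
        At iris: go left to pear.
          At pear: go left to plum.
            At plum: no left child.
            At plum: go right to aster.
              aster is a leaf — visit aster.
            Visit plum.
          At pear: no right child.
          Visit pear.
        At iris: no right child.
        Visit iris.
      Visit reed.
    At ash: go right to lily.
      At lily: go left to rye.
        rye is a leaf — visit rye.
      At lily: go right to poppy.
        poppy is a leaf — visit poppy.
      Visit lily.
    Visit ash.
  At tulip: go right to sage.
    sage is a leaf — visit sage.
  Visit tulip.
At moss: no right child.
Visit moss.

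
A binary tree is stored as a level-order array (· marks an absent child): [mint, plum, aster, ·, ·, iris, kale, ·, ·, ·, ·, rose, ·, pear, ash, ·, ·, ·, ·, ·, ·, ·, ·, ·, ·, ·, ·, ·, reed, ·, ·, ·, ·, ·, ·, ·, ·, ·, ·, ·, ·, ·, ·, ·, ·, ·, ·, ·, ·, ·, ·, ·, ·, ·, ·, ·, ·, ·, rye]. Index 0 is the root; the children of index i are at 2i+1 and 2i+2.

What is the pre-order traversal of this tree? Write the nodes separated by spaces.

Pre-order visits the node, then its left subtree, then its right subtree.
Visit mint.
At mint: go left to plum.
  plum is a leaf — visit plum.
At mint: go right to aster.
  Visit aster.
  At aster: go left to iris.
    Visit iris.
    At iris: go left to rose.
      rose is a leaf — visit rose.
    At iris: no right child.
  At aster: go right to kale.
    Visit kale.
    At kale: go left to pear.
      Visit pear.
      At pear: no left child.
      At pear: go right to reed.
        Visit reed.
        At reed: no left child.
        At reed: go right to rye.
          rye is a leaf — visit rye.
    At kale: go right to ash.
      ash is a leaf — visit ash.

mint plum aster iris rose kale pear reed rye ash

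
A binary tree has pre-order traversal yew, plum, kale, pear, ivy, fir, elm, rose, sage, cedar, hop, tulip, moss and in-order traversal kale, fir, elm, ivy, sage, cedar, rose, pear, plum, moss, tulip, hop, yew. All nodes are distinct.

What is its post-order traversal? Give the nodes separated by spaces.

The first element of pre-order is the root; it splits in-order into left and right subtrees.
Root yew: left subtree has 12 nodes {kale, fir, elm, ivy, sage, cedar, rose, pear, plum, moss, tulip, hop}, right has 0 { }.
  Root plum: left subtree has 8 nodes {kale, fir, elm, ivy, sage, cedar, rose, pear}, right has 3 {moss, tulip, hop}.
    Root kale: left subtree has 0 nodes { }, right has 7 {fir, elm, ivy, sage, cedar, rose, pear}.
      Root pear: left subtree has 6 nodes {fir, elm, ivy, sage, cedar, rose}, right has 0 { }.
        Root ivy: left subtree has 2 nodes {fir, elm}, right has 3 {sage, cedar, rose}.
          Root fir: left subtree has 0 nodes { }, right has 1 {elm}.
          Root rose: left subtree has 2 nodes {sage, cedar}, right has 0 { }.
            Root sage: left subtree has 0 nodes { }, right has 1 {cedar}.
    Root hop: left subtree has 2 nodes {moss, tulip}, right has 0 { }.
      Root tulip: left subtree has 1 node {moss}, right has 0 { }.

elm fir cedar sage rose ivy pear kale moss tulip hop plum yew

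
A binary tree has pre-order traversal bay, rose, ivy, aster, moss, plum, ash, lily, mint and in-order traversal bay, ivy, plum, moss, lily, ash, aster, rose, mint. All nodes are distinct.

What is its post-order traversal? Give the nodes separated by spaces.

The first element of pre-order is the root; it splits in-order into left and right subtrees.
Root bay: left subtree has 0 nodes { }, right has 8 {ivy, plum, moss, lily, ash, aster, rose, mint}.
  Root rose: left subtree has 6 nodes {ivy, plum, moss, lily, ash, aster}, right has 1 {mint}.
    Root ivy: left subtree has 0 nodes { }, right has 5 {plum, moss, lily, ash, aster}.
      Root aster: left subtree has 4 nodes {plum, moss, lily, ash}, right has 0 { }.
        Root moss: left subtree has 1 node {plum}, right has 2 {lily, ash}.
          Root ash: left subtree has 1 node {lily}, right has 0 { }.

plum lily ash moss aster ivy mint rose bay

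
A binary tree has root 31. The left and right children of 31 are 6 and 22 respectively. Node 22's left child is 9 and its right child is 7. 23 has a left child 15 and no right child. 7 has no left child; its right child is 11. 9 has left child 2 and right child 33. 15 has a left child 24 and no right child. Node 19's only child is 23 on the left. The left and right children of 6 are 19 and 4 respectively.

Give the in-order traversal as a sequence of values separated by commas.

24, 15, 23, 19, 6, 4, 31, 2, 9, 33, 22, 7, 11

In-order visits the left subtree, then the node, then the right subtree.
At 31: go left to 6.
  At 6: go left to 19.
    At 19: go left to 23.
      At 23: go left to 15.
        At 15: go left to 24.
          24 is a leaf — visit 24.
        Visit 15.
        At 15: no right child.
      Visit 23.
      At 23: no right child.
    Visit 19.
    At 19: no right child.
  Visit 6.
  At 6: go right to 4.
    4 is a leaf — visit 4.
Visit 31.
At 31: go right to 22.
  At 22: go left to 9.
    At 9: go left to 2.
      2 is a leaf — visit 2.
    Visit 9.
    At 9: go right to 33.
      33 is a leaf — visit 33.
  Visit 22.
  At 22: go right to 7.
    At 7: no left child.
    Visit 7.
    At 7: go right to 11.
      11 is a leaf — visit 11.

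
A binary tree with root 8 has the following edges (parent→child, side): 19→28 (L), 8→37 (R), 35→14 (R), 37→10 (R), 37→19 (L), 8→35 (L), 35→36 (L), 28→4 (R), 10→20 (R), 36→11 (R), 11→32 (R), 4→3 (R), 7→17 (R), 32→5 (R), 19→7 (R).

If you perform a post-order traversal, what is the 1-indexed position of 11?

3

Post-order visits the left subtree, then the right subtree, then the node.
At 8: go left to 35.
  At 35: go left to 36.
    At 36: no left child.
    At 36: go right to 11.
      At 11: no left child.
      At 11: go right to 32.
        At 32: no left child.
        At 32: go right to 5.
          5 is a leaf — visit 5.
        Visit 32.
      Visit 11.
    Visit 36.
  At 35: go right to 14.
    14 is a leaf — visit 14.
  Visit 35.
At 8: go right to 37.
  At 37: go left to 19.
    At 19: go left to 28.
      At 28: no left child.
      At 28: go right to 4.
        At 4: no left child.
        At 4: go right to 3.
          3 is a leaf — visit 3.
        Visit 4.
      Visit 28.
    At 19: go right to 7.
      At 7: no left child.
      At 7: go right to 17.
        17 is a leaf — visit 17.
      Visit 7.
    Visit 19.
  At 37: go right to 10.
    At 10: no left child.
    At 10: go right to 20.
      20 is a leaf — visit 20.
    Visit 10.
  Visit 37.
Visit 8.
Full post-order sequence: 5, 32, 11, 36, 14, 35, 3, 4, 28, 17, 7, 19, 20, 10, 37, 8.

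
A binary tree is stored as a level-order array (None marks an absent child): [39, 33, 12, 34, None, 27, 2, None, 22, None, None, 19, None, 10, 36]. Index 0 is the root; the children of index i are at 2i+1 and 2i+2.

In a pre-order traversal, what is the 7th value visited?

19

Pre-order visits the node, then its left subtree, then its right subtree.
Visit 39.
At 39: go left to 33.
  Visit 33.
  At 33: go left to 34.
    Visit 34.
    At 34: no left child.
    At 34: go right to 22.
      22 is a leaf — visit 22.
  At 33: no right child.
At 39: go right to 12.
  Visit 12.
  At 12: go left to 27.
    Visit 27.
    At 27: go left to 19.
      19 is a leaf — visit 19.
    At 27: no right child.
  At 12: go right to 2.
    Visit 2.
    At 2: go left to 10.
      10 is a leaf — visit 10.
    At 2: go right to 36.
      36 is a leaf — visit 36.
Full pre-order sequence: 39, 33, 34, 22, 12, 27, 19, 2, 10, 36.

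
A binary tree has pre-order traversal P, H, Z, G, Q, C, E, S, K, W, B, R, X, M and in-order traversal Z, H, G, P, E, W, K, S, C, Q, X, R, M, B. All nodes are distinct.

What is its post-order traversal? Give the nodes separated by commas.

The first element of pre-order is the root; it splits in-order into left and right subtrees.
Root P: left subtree has 3 nodes {Z, H, G}, right has 10 {E, W, K, S, C, Q, X, R, M, B}.
  Root H: left subtree has 1 node {Z}, right has 1 {G}.
  Root Q: left subtree has 5 nodes {E, W, K, S, C}, right has 4 {X, R, M, B}.
    Root C: left subtree has 4 nodes {E, W, K, S}, right has 0 { }.
      Root E: left subtree has 0 nodes { }, right has 3 {W, K, S}.
        Root S: left subtree has 2 nodes {W, K}, right has 0 { }.
          Root K: left subtree has 1 node {W}, right has 0 { }.
    Root B: left subtree has 3 nodes {X, R, M}, right has 0 { }.
      Root R: left subtree has 1 node {X}, right has 1 {M}.

Z, G, H, W, K, S, E, C, X, M, R, B, Q, P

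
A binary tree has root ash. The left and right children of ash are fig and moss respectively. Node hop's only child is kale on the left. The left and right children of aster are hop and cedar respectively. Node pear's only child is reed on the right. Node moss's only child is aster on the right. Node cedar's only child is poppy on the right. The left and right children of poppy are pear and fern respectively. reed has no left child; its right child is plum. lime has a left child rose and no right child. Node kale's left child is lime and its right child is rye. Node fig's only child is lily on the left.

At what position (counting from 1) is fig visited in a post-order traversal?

2

Post-order visits the left subtree, then the right subtree, then the node.
At ash: go left to fig.
  At fig: go left to lily.
    lily is a leaf — visit lily.
  At fig: no right child.
  Visit fig.
At ash: go right to moss.
  At moss: no left child.
  At moss: go right to aster.
    At aster: go left to hop.
      At hop: go left to kale.
        At kale: go left to lime.
          At lime: go left to rose.
            rose is a leaf — visit rose.
          At lime: no right child.
          Visit lime.
        At kale: go right to rye.
          rye is a leaf — visit rye.
        Visit kale.
      At hop: no right child.
      Visit hop.
    At aster: go right to cedar.
      At cedar: no left child.
      At cedar: go right to poppy.
        At poppy: go left to pear.
          At pear: no left child.
          At pear: go right to reed.
            At reed: no left child.
            At reed: go right to plum.
              plum is a leaf — visit plum.
            Visit reed.
          Visit pear.
        At poppy: go right to fern.
          fern is a leaf — visit fern.
        Visit poppy.
      Visit cedar.
    Visit aster.
  Visit moss.
Visit ash.
Full post-order sequence: lily, fig, rose, lime, rye, kale, hop, plum, reed, pear, fern, poppy, cedar, aster, moss, ash.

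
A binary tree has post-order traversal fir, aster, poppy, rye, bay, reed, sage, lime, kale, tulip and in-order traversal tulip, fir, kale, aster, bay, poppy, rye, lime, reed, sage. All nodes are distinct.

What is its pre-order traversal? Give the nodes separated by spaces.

The last element of post-order is the root; it splits in-order into left and right subtrees.
Root tulip: left subtree has 0 nodes { }, right has 9 {fir, kale, aster, bay, poppy, rye, lime, reed, sage}.
  Root kale: left subtree has 1 node {fir}, right has 7 {aster, bay, poppy, rye, lime, reed, sage}.
    Root lime: left subtree has 4 nodes {aster, bay, poppy, rye}, right has 2 {reed, sage}.
      Root bay: left subtree has 1 node {aster}, right has 2 {poppy, rye}.
        Root rye: left subtree has 1 node {poppy}, right has 0 { }.
      Root sage: left subtree has 1 node {reed}, right has 0 { }.

tulip kale fir lime bay aster rye poppy sage reed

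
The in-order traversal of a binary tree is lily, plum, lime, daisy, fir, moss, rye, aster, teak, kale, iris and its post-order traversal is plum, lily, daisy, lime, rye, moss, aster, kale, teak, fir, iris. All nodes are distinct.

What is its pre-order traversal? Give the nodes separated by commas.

The last element of post-order is the root; it splits in-order into left and right subtrees.
Root iris: left subtree has 10 nodes {lily, plum, lime, daisy, fir, moss, rye, aster, teak, kale}, right has 0 { }.
  Root fir: left subtree has 4 nodes {lily, plum, lime, daisy}, right has 5 {moss, rye, aster, teak, kale}.
    Root lime: left subtree has 2 nodes {lily, plum}, right has 1 {daisy}.
      Root lily: left subtree has 0 nodes { }, right has 1 {plum}.
    Root teak: left subtree has 3 nodes {moss, rye, aster}, right has 1 {kale}.
      Root aster: left subtree has 2 nodes {moss, rye}, right has 0 { }.
        Root moss: left subtree has 0 nodes { }, right has 1 {rye}.

iris, fir, lime, lily, plum, daisy, teak, aster, moss, rye, kale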